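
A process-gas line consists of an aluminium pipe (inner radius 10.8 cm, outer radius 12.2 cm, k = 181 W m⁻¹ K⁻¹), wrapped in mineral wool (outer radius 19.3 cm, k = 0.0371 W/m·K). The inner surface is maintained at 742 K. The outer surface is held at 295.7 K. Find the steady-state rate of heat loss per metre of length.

Q' = 227 W/m

Series thermal resistances, inner to outer:
  R'_aluminium = ln(0.122/0.108)/(2πk) = 0.1219/(2π·181) = 1.072×10^-4 m·K/W
  R'_mineral wool = ln(0.193/0.122)/(2πk) = 0.4587/(2π·0.0371) = 1.968 m·K/W
ΣR = 1.072×10^-4 + 1.968 = 1.968 m·K/W
Q' = ΔT/ΣR = (742 K − 295.7 K)/1.968 = 227 W/m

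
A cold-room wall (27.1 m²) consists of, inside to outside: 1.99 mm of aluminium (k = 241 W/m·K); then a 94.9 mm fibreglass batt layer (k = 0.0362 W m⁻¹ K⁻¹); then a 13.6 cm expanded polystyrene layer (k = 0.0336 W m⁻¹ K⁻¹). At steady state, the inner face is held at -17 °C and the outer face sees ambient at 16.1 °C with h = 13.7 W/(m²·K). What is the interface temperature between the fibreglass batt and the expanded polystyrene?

T = -4.13 °C

Resistance network (inner→outer):
  R_aluminium = L/(kA) = 0.00199/(241·27.1) = 3.047×10^-7 K/W
  R_fibreglass batt = L/(kA) = 0.0949/(0.0362·27.1) = 0.09674 K/W
  R_expanded polystyrene = L/(kA) = 0.136/(0.0336·27.1) = 0.1494 K/W
  R_conv,out = 1/(hA) = 1/(13.7·27.1) = 0.002693 K/W
ΣR = 3.047×10^-7 + 0.09674 + 0.1494 + 0.002693 = 0.2488 K/W
Q = ΔT/ΣR = (-17 °C − 16.1 °C)/0.2488 = -133.0 W
From the inner boundary to the fibreglass batt/expanded polystyrene interface, ΣR_partial = 0.09674 K/W.
T_interface = T_in − Q·ΣR_partial = -17 °C − (-133.0)(0.09674) = -4.13 °C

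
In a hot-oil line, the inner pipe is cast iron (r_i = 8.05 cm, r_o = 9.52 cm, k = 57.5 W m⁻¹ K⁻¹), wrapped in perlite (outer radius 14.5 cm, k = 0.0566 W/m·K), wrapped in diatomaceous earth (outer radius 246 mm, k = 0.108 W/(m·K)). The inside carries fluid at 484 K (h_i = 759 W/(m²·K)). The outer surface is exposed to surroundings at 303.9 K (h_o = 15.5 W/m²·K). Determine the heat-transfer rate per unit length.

Series thermal resistances, inner to outer:
  R'_conv,in = 1/(2πr h) = 1/(2π·0.0805·759) = 0.002605 m·K/W
  R'_cast iron = ln(0.0952/0.0805)/(2πk) = 0.1677/(2π·57.5) = 4.642×10^-4 m·K/W
  R'_perlite = ln(0.145/0.0952)/(2πk) = 0.4208/(2π·0.0566) = 1.183 m·K/W
  R'_diatomaceous earth = ln(0.246/0.145)/(2πk) = 0.5286/(2π·0.108) = 0.7790 m·K/W
  R'_conv,out = 1/(2πr h) = 1/(2π·0.246·15.5) = 0.04174 m·K/W
ΣR = 0.002605 + 4.642×10^-4 + 1.183 + 0.7790 + 0.04174 = 2.007 m·K/W
Q' = ΔT/ΣR = (484 K − 303.9 K)/2.007 = 89.7 W/m

Q' = 89.7 W/m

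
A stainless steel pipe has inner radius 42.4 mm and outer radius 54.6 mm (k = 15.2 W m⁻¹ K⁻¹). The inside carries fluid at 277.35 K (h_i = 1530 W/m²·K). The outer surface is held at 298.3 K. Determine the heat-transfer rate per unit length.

Resistance network (inner→outer):
  R'_conv,in = 1/(2πr h) = 1/(2π·0.0424·1530) = 0.002453 m·K/W
  R'_stainless steel = ln(0.0546/0.0424)/(2πk) = 0.2529/(2π·15.2) = 0.002648 m·K/W
ΣR = 0.002453 + 0.002648 = 0.005101 m·K/W
Q' = ΔT/ΣR = (277.35 K − 298.3 K)/0.005101 = -4110 W/m
(Negative Q' ⇒ heat flows inward; heat gain = 4110 W/m.)

Q' = 4.11 kW/m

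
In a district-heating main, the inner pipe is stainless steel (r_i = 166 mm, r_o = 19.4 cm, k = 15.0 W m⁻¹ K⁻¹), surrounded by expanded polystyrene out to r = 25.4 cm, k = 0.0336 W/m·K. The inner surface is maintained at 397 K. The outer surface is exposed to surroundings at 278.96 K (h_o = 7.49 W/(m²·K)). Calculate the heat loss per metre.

Series thermal resistances, inner to outer:
  R'_stainless steel = ln(0.194/0.166)/(2πk) = 0.1559/(2π·15.0) = 0.001654 m·K/W
  R'_expanded polystyrene = ln(0.254/0.194)/(2πk) = 0.2695/(2π·0.0336) = 1.276 m·K/W
  R'_conv,out = 1/(2πr h) = 1/(2π·0.254·7.49) = 0.08366 m·K/W
ΣR = 0.001654 + 1.276 + 0.08366 = 1.361 m·K/W
Q' = ΔT/ΣR = (397 K − 278.96 K)/1.361 = 86.7 W/m

Q' = 86.7 W/m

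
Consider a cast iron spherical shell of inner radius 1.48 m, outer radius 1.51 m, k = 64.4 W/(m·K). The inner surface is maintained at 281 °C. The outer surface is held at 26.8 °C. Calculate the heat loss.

Q = 15300 kW

Q = 4πk·ΔT/(1/r₁ − 1/r₂) = 4π × 64.4 × 254.2 / (1/1.48 − 1/1.51) = 1.53×10^7 W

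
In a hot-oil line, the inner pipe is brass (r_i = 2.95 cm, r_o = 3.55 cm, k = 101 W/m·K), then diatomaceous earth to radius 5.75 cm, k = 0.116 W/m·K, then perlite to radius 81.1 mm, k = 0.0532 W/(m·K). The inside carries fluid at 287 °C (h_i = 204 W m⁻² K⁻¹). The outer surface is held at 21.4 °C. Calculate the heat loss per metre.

Resistance network (inner→outer):
  R'_conv,in = 1/(2πr h) = 1/(2π·0.0295·204) = 0.02645 m·K/W
  R'_brass = ln(0.0355/0.0295)/(2πk) = 0.1851/(2π·101) = 2.917×10^-4 m·K/W
  R'_diatomaceous earth = ln(0.0575/0.0355)/(2πk) = 0.4823/(2π·0.116) = 0.6617 m·K/W
  R'_perlite = ln(0.0811/0.0575)/(2πk) = 0.3439/(2π·0.0532) = 1.029 m·K/W
ΣR = 0.02645 + 2.917×10^-4 + 0.6617 + 1.029 = 1.717 m·K/W
Q' = ΔT/ΣR = (287 °C − 21.4 °C)/1.717 = 155 W/m

Q' = 155 W/m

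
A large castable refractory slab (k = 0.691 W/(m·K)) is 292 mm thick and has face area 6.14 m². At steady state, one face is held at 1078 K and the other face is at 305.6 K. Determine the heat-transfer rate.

Q = kA·ΔT/L = 0.691 × 6.14 × |1078 K − 305.6 K| / 0.292 = 11200 W

Q = 11.2 kW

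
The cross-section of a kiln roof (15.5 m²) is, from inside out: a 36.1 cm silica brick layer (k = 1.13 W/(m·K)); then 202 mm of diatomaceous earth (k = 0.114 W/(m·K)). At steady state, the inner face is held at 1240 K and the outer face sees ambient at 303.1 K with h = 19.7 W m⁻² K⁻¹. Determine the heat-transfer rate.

Series thermal resistances, inner to outer:
  R_silica brick = L/(kA) = 0.361/(1.13·15.5) = 0.02061 K/W
  R_diatomaceous earth = L/(kA) = 0.202/(0.114·15.5) = 0.1143 K/W
  R_conv,out = 1/(hA) = 1/(19.7·15.5) = 0.003275 K/W
ΣR = 0.02061 + 0.1143 + 0.003275 = 0.1382 K/W
Q = ΔT/ΣR = (1240 K − 303.1 K)/0.1382 = 6780 W

Q = 6.78 kW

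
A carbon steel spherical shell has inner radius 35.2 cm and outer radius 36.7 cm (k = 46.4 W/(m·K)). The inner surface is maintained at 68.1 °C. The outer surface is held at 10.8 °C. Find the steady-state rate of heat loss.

Q = 2.88×10^5 W

Q = 4πk·ΔT/(1/r₁ − 1/r₂) = 4π × 46.4 × 57.3 / (1/0.352 − 1/0.367) = 2.88×10^5 W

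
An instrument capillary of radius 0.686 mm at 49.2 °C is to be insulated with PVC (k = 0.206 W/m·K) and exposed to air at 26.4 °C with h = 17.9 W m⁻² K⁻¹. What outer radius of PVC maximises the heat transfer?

r_cr = 1.15 cm

For a cylinder, r_cr = k_ins/h = 0.206/17.9 = 0.0115 m = 1.15 cm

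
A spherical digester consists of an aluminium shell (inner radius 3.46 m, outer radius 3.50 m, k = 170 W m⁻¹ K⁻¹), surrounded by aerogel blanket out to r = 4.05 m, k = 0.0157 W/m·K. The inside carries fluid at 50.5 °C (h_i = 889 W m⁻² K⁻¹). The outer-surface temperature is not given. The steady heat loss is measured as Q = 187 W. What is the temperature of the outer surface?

T_out = 13.7 °C

Series resistances:
  R_conv,in = 1/(4πr²h) = 1/(4π·3.46²·889) = 7.477×10^-6 K/W
  R_aluminium = (1/3.46 − 1/3.50)/(4πk) = 0.003303/(4π·170) = 1.546×10^-6 K/W
  R_aerogel blanket = (1/3.50 − 1/4.05)/(4πk) = 0.03880/(4π·0.0157) = 0.1967 K/W
ΣR = 0.1967 K/W
ΔT = Q·ΣR = 187 × 0.1967 = 36.78 K
Heat flows outward, so T_out = T_in − ΔT = 50.5 − 36.78 = 13.7 °C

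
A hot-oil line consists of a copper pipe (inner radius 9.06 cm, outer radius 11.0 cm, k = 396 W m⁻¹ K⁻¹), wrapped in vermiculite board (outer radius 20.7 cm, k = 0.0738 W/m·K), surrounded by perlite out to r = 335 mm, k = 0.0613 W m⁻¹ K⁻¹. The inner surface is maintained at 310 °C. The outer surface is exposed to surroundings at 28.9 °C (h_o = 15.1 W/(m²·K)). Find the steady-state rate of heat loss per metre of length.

Series thermal resistances, inner to outer:
  R'_copper = ln(0.110/0.0906)/(2πk) = 0.1940/(2π·396) = 7.798×10^-5 m·K/W
  R'_vermiculite board = ln(0.207/0.110)/(2πk) = 0.6322/(2π·0.0738) = 1.363 m·K/W
  R'_perlite = ln(0.335/0.207)/(2πk) = 0.4814/(2π·0.0613) = 1.250 m·K/W
  R'_conv,out = 1/(2πr h) = 1/(2π·0.335·15.1) = 0.03146 m·K/W
ΣR = 7.798×10^-5 + 1.363 + 1.250 + 0.03146 = 2.645 m·K/W
Q' = ΔT/ΣR = (310 °C − 28.9 °C)/2.645 = 106 W/m

Q' = 106 W/m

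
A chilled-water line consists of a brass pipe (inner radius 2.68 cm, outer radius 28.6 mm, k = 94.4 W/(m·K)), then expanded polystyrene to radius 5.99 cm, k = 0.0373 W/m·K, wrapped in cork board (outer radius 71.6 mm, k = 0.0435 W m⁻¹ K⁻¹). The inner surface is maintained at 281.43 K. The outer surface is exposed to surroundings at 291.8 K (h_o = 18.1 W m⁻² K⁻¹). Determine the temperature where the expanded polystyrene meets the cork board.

Treat each layer as a resistance in series:
  R'_brass = ln(0.0286/0.0268)/(2πk) = 0.06500/(2π·94.4) = 1.096×10^-4 m·K/W
  R'_expanded polystyrene = ln(0.0599/0.0286)/(2πk) = 0.7393/(2π·0.0373) = 3.154 m·K/W
  R'_cork board = ln(0.0716/0.0599)/(2πk) = 0.1784/(2π·0.0435) = 0.6528 m·K/W
  R'_conv,out = 1/(2πr h) = 1/(2π·0.0716·18.1) = 0.1228 m·K/W
ΣR = 1.096×10^-4 + 3.154 + 0.6528 + 0.1228 = 3.930 m·K/W
Q' = ΔT/ΣR = (281.43 K − 291.8 K)/3.930 = -2.639 W/m
From the inner boundary to the expanded polystyrene/cork board interface, ΣR_partial = 3.154 m·K/W.
T_interface = T_in − Q'·ΣR_partial = 281.43 K − (-2.639)(3.154) = 289.8 K

T = 289.8 K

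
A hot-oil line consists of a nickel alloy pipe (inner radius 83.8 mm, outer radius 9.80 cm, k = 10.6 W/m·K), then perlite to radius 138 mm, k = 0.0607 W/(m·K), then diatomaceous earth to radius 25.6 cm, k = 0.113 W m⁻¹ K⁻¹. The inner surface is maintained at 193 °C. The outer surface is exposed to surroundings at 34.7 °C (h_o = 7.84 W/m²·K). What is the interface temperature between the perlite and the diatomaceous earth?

Resistance network (inner→outer):
  R'_nickel alloy = ln(0.0980/0.0838)/(2πk) = 0.1565/(2π·10.6) = 0.002350 m·K/W
  R'_perlite = ln(0.138/0.0980)/(2πk) = 0.3423/(2π·0.0607) = 0.8975 m·K/W
  R'_diatomaceous earth = ln(0.256/0.138)/(2πk) = 0.6179/(2π·0.113) = 0.8703 m·K/W
  R'_conv,out = 1/(2πr h) = 1/(2π·0.256·7.84) = 0.07930 m·K/W
ΣR = 0.002350 + 0.8975 + 0.8703 + 0.07930 = 1.849 m·K/W
Q' = ΔT/ΣR = (193 °C − 34.7 °C)/1.849 = 85.61 W/m
From the inner boundary to the perlite/diatomaceous earth interface, ΣR_partial = 0.8998 m·K/W.
T_interface = T_in − Q'·ΣR_partial = 193 °C − (85.61)(0.8998) = 116 °C

T = 116 °C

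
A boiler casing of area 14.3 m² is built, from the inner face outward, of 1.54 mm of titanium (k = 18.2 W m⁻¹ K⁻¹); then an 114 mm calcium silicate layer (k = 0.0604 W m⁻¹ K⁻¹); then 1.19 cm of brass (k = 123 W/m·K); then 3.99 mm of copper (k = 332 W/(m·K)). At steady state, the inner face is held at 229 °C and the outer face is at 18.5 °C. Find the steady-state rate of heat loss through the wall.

Series thermal resistances, inner to outer:
  R_titanium = L/(kA) = 0.00154/(18.2·14.3) = 5.917×10^-6 K/W
  R_calcium silicate = L/(kA) = 0.114/(0.0604·14.3) = 0.1320 K/W
  R_brass = L/(kA) = 0.0119/(123·14.3) = 6.766×10^-6 K/W
  R_copper = L/(kA) = 0.00399/(332·14.3) = 8.404×10^-7 K/W
ΣR = 5.917×10^-6 + 0.1320 + 6.766×10^-6 + 8.404×10^-7 = 0.1320 K/W
Q = ΔT/ΣR = (229 °C − 18.5 °C)/0.1320 = 1590 W

Q = 1590 W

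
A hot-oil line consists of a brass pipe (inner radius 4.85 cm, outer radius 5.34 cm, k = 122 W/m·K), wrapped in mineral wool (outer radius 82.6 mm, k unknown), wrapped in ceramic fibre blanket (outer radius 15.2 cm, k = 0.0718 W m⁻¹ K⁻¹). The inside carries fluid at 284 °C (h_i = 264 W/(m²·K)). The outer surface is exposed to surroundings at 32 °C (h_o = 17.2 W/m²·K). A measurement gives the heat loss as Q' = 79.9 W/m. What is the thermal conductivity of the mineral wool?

k = 0.0402 W/m·K

ΣR = ΔT/Q' = |284 − 32|/79.9 = 3.154 m·K/W
Known resistances:
  R'_conv,in = 1/(2πr h) = 1/(2π·0.0485·264) = 0.01243 m·K/W
  R'_brass = ln(0.0534/0.0485)/(2πk) = 0.09625/(2π·122) = 1.256×10^-4 m·K/W
  R'_ceramic fibre blanket = ln(0.152/0.0826)/(2πk) = 0.6099/(2π·0.0718) = 1.352 m·K/W
  R'_conv,out = 1/(2πr h) = 1/(2π·0.152·17.2) = 0.06088 m·K/W
R_mineral wool = ΣR − ΣR_known = 3.154 − 1.425 = 1.729 m·K/W
ln(r₂/r₁)/(2πk) = 1.729 ⇒ k = 0.4362/(2π·1.729) = 0.0402 W/m·K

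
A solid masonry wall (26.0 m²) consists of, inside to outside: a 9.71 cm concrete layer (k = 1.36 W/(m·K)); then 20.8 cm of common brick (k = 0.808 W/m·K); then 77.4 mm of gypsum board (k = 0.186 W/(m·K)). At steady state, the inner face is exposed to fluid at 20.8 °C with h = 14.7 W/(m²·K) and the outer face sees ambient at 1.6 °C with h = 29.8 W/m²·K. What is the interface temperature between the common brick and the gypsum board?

T = 11.8 °C

Treat each layer as a resistance in series:
  R_conv,in = 1/(hA) = 1/(14.7·26.0) = 0.002616 K/W
  R_concrete = L/(kA) = 0.0971/(1.36·26.0) = 0.002746 K/W
  R_common brick = L/(kA) = 0.208/(0.808·26.0) = 0.009901 K/W
  R_gypsum board = L/(kA) = 0.0774/(0.186·26.0) = 0.01600 K/W
  R_conv,out = 1/(hA) = 1/(29.8·26.0) = 0.001291 K/W
ΣR = 0.002616 + 0.002746 + 0.009901 + 0.01600 + 0.001291 = 0.03255 K/W
Q = ΔT/ΣR = (20.8 °C − 1.6 °C)/0.03255 = 589.9 W
From the inner boundary to the common brick/gypsum board interface, ΣR_partial = 0.01526 K/W.
T_interface = T_in − Q·ΣR_partial = 20.8 °C − (589.9)(0.01526) = 11.8 °C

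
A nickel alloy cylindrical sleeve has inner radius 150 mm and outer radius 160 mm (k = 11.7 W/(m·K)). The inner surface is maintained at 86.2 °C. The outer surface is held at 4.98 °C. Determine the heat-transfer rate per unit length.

Q' = 2πk·ΔT/ln(r₂/r₁) = 2π × 11.7 × 81.22 / ln(0.160/0.150) = 92500 W/m

Q' = 92500 W/m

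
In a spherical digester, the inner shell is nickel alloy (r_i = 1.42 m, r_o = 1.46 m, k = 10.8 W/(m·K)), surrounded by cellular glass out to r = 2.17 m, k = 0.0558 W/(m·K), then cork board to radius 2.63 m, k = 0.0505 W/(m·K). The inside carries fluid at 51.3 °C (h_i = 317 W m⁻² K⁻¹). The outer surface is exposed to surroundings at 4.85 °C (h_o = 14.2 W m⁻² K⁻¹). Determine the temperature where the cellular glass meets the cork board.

Series thermal resistances, inner to outer:
  R_conv,in = 1/(4πr²h) = 1/(4π·1.42²·317) = 1.245×10^-4 K/W
  R_nickel alloy = (1/1.42 − 1/1.46)/(4πk) = 0.01929/(4π·10.8) = 1.422×10^-4 K/W
  R_cellular glass = (1/1.46 − 1/2.17)/(4πk) = 0.2241/(4π·0.0558) = 0.3196 K/W
  R_cork board = (1/2.17 − 1/2.63)/(4πk) = 0.08060/(4π·0.0505) = 0.1270 K/W
  R_conv,out = 1/(4πr²h) = 1/(4π·2.63²·14.2) = 8.102×10^-4 K/W
ΣR = 1.245×10^-4 + 1.422×10^-4 + 0.3196 + 0.1270 + 8.102×10^-4 = 0.4477 K/W
Q = ΔT/ΣR = (51.3 °C − 4.85 °C)/0.4477 = 103.8 W
From the inner boundary to the cellular glass/cork board interface, ΣR_partial = 0.3199 K/W.
T_interface = T_in − Q·ΣR_partial = 51.3 °C − (103.8)(0.3199) = 18.1 °C

T = 18.1 °C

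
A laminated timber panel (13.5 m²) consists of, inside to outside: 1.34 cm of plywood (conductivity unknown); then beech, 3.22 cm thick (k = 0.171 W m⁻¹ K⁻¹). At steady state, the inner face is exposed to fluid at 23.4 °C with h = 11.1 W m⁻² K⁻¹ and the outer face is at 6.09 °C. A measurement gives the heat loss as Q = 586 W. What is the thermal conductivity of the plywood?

k = 0.111 W/m·K

ΣR = ΔT/Q = |23.4 − 6.09|/586 = 0.02954 K/W
Known resistances:
  R_conv,in = 1/(hA) = 1/(11.1·13.5) = 0.006673 K/W
  R_beech = L/(kA) = 0.0322/(0.171·13.5) = 0.01395 K/W
R_plywood = ΣR − ΣR_known = 0.02954 − 0.02062 = 0.008920 K/W
L/(kA) = 0.008920 ⇒ k = 0.0134/(0.008920·13.5) = 0.111 W/m·K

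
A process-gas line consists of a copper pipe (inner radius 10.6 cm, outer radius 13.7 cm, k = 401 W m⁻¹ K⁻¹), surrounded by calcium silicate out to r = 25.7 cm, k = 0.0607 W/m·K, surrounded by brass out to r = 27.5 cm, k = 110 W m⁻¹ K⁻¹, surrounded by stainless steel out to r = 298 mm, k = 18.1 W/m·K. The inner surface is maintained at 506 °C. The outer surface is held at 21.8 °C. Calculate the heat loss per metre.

Resistance network (inner→outer):
  R'_copper = ln(0.137/0.106)/(2πk) = 0.2565/(2π·401) = 1.018×10^-4 m·K/W
  R'_calcium silicate = ln(0.257/0.137)/(2πk) = 0.6291/(2π·0.0607) = 1.649 m·K/W
  R'_brass = ln(0.275/0.257)/(2πk) = 0.06770/(2π·110) = 9.795×10^-5 m·K/W
  R'_stainless steel = ln(0.298/0.275)/(2πk) = 0.08032/(2π·18.1) = 7.063×10^-4 m·K/W
ΣR = 1.018×10^-4 + 1.649 + 9.795×10^-5 + 7.063×10^-4 = 1.650 m·K/W
Q' = ΔT/ΣR = (506 °C − 21.8 °C)/1.650 = 293 W/m

Q' = 293 W/m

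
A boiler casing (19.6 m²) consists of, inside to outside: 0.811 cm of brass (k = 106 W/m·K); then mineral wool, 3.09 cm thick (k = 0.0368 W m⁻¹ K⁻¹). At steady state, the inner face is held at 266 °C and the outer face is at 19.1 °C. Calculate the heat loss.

Q = 5760 W

Treat each layer as a resistance in series:
  R_brass = L/(kA) = 0.00811/(106·19.6) = 3.904×10^-6 K/W
  R_mineral wool = L/(kA) = 0.0309/(0.0368·19.6) = 0.04284 K/W
ΣR = 3.904×10^-6 + 0.04284 = 0.04284 K/W
Q = ΔT/ΣR = (266 °C − 19.1 °C)/0.04284 = 5760 W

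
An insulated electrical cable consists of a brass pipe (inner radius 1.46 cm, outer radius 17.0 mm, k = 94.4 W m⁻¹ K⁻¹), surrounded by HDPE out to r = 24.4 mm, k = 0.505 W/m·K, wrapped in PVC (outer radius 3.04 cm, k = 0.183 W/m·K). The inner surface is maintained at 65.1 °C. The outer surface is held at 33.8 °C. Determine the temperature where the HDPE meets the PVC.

Series thermal resistances, inner to outer:
  R'_brass = ln(0.0170/0.0146)/(2πk) = 0.1522/(2π·94.4) = 2.566×10^-4 m·K/W
  R'_HDPE = ln(0.0244/0.0170)/(2πk) = 0.3614/(2π·0.505) = 0.1139 m·K/W
  R'_PVC = ln(0.0304/0.0244)/(2πk) = 0.2199/(2π·0.183) = 0.1912 m·K/W
ΣR = 2.566×10^-4 + 0.1139 + 0.1912 = 0.3054 m·K/W
Q' = ΔT/ΣR = (65.1 °C − 33.8 °C)/0.3054 = 102.5 W/m
From the inner boundary to the HDPE/PVC interface, ΣR_partial = 0.1142 m·K/W.
T_interface = T_in − Q'·ΣR_partial = 65.1 °C − (102.5)(0.1142) = 53.4 °C

T = 53.4 °C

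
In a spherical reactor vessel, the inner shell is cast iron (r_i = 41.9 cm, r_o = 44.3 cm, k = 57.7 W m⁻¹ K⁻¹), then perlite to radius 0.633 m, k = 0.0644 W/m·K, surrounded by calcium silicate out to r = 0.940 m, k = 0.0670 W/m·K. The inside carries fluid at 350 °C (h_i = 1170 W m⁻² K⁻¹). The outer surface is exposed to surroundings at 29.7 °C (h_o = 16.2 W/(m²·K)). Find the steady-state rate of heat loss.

Resistance network (inner→outer):
  R_conv,in = 1/(4πr²h) = 1/(4π·0.419²·1170) = 3.874×10^-4 K/W
  R_cast iron = (1/0.419 − 1/0.443)/(4πk) = 0.1293/(4π·57.7) = 1.783×10^-4 K/W
  R_perlite = (1/0.443 − 1/0.633)/(4πk) = 0.6776/(4π·0.0644) = 0.8372 K/W
  R_calcium silicate = (1/0.633 − 1/0.940)/(4πk) = 0.5159/(4π·0.0670) = 0.6128 K/W
  R_conv,out = 1/(4πr²h) = 1/(4π·0.940²·16.2) = 0.005559 K/W
ΣR = 3.874×10^-4 + 1.783×10^-4 + 0.8372 + 0.6128 + 0.005559 = 1.456 K/W
Q = ΔT/ΣR = (350 °C − 29.7 °C)/1.456 = 220 W

Q = 220 W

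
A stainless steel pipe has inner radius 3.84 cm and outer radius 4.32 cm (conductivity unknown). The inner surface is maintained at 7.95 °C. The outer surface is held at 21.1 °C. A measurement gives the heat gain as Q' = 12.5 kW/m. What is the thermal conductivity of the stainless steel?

ΣR = ΔT/Q' = |7.95 − 21.1|/12500 = 0.001052 m·K/W
ln(r₂/r₁)/(2πk) = 0.001052 ⇒ k = 0.1178/(2π·0.001052) = 17.8 W/m·K

k = 17.8 W/m·K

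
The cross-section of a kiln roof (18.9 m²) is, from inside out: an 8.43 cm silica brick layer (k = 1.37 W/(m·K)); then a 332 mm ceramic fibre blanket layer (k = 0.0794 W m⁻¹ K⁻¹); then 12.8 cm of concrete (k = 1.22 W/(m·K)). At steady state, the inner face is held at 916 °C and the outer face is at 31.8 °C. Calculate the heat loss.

Resistance network (inner→outer):
  R_silica brick = L/(kA) = 0.0843/(1.37·18.9) = 0.003256 K/W
  R_ceramic fibre blanket = L/(kA) = 0.332/(0.0794·18.9) = 0.2212 K/W
  R_concrete = L/(kA) = 0.128/(1.22·18.9) = 0.005551 K/W
ΣR = 0.003256 + 0.2212 + 0.005551 = 0.2300 K/W
Q = ΔT/ΣR = (916 °C − 31.8 °C)/0.2300 = 3840 W

Q = 3.84 kW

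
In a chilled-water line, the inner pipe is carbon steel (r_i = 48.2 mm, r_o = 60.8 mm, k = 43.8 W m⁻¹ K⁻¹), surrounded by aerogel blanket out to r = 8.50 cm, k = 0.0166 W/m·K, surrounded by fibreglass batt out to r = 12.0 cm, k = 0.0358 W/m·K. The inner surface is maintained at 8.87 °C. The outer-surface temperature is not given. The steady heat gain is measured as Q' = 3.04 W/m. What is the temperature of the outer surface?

T_out = 23.3 °C

Sum the resistances:
  R'_carbon steel = ln(0.0608/0.0482)/(2πk) = 0.2322/(2π·43.8) = 8.439×10^-4 m·K/W
  R'_aerogel blanket = ln(0.0850/0.0608)/(2πk) = 0.3351/(2π·0.0166) = 3.212 m·K/W
  R'_fibreglass batt = ln(0.120/0.0850)/(2πk) = 0.3448/(2π·0.0358) = 1.533 m·K/W
ΣR = 4.746 m·K/W
ΔT = Q'·ΣR = 3.04 × 4.746 = 14.43 K
Heat flows inward, so T_out = T_in + ΔT = 8.87 + 14.43 = 23.3 °C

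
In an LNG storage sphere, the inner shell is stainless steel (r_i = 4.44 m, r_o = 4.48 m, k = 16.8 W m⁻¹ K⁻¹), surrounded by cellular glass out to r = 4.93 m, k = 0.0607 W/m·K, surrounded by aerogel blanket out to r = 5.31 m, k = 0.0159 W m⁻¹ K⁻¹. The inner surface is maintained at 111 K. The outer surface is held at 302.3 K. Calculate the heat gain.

Treat each layer as a resistance in series:
  R_stainless steel = (1/4.44 − 1/4.48)/(4πk) = 0.002011/(4π·16.8) = 9.525×10^-6 K/W
  R_cellular glass = (1/4.48 − 1/4.93)/(4πk) = 0.02037/(4π·0.0607) = 0.02671 K/W
  R_aerogel blanket = (1/4.93 − 1/5.31)/(4πk) = 0.01452/(4π·0.0159) = 0.07265 K/W
ΣR = 9.525×10^-6 + 0.02671 + 0.07265 = 0.09937 K/W
Q = ΔT/ΣR = (111 K − 302.3 K)/0.09937 = -1930 W
(Negative Q ⇒ heat flows inward; heat gain = 1930 W.)

Q = 1930 W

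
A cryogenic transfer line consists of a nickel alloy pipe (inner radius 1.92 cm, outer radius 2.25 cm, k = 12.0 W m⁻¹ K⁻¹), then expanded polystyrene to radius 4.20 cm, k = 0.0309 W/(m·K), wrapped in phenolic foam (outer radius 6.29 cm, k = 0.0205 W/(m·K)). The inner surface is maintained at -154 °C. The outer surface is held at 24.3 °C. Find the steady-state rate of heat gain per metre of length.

Series thermal resistances, inner to outer:
  R'_nickel alloy = ln(0.0225/0.0192)/(2πk) = 0.1586/(2π·12.0) = 0.002104 m·K/W
  R'_expanded polystyrene = ln(0.0420/0.0225)/(2πk) = 0.6242/(2π·0.0309) = 3.215 m·K/W
  R'_phenolic foam = ln(0.0629/0.0420)/(2πk) = 0.4039/(2π·0.0205) = 3.136 m·K/W
ΣR = 0.002104 + 3.215 + 3.136 = 6.353 m·K/W
Q' = ΔT/ΣR = (-154 °C − 24.3 °C)/6.353 = -28.1 W/m
(Negative Q' ⇒ heat flows inward; heat gain = 28.1 W/m.)

Q' = 28.1 W/m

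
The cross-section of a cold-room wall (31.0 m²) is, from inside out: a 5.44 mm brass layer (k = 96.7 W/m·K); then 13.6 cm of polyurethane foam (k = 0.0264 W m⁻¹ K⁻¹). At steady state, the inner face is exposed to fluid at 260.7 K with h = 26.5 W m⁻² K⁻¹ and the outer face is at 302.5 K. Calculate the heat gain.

Treat each layer as a resistance in series:
  R_conv,in = 1/(hA) = 1/(26.5·31.0) = 0.001217 K/W
  R_brass = L/(kA) = 0.00544/(96.7·31.0) = 1.815×10^-6 K/W
  R_polyurethane foam = L/(kA) = 0.136/(0.0264·31.0) = 0.1662 K/W
ΣR = 0.001217 + 1.815×10^-6 + 0.1662 = 0.1674 K/W
Q = ΔT/ΣR = (260.7 K − 302.5 K)/0.1674 = -250 W
(Negative Q ⇒ heat flows inward; heat gain = 250 W.)

Q = 250 W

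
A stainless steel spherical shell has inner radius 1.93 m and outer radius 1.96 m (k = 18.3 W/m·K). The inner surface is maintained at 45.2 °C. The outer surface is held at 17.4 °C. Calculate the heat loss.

Q = 8.06×10^5 W

Q = 4πk·ΔT/(1/r₁ − 1/r₂) = 4π × 18.3 × 27.8 / (1/1.93 − 1/1.96) = 8.06×10^5 W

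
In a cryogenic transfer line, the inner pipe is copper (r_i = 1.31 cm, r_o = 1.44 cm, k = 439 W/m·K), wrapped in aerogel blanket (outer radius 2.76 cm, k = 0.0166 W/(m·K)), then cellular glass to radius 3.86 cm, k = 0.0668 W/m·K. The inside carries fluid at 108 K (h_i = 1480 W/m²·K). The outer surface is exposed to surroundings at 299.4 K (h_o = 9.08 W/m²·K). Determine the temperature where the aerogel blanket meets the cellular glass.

Resistance network (inner→outer):
  R'_conv,in = 1/(2πr h) = 1/(2π·0.0131·1480) = 0.008209 m·K/W
  R'_copper = ln(0.0144/0.0131)/(2πk) = 0.09462/(2π·439) = 3.430×10^-5 m·K/W
  R'_aerogel blanket = ln(0.0276/0.0144)/(2πk) = 0.6506/(2π·0.0166) = 6.238 m·K/W
  R'_cellular glass = ln(0.0386/0.0276)/(2πk) = 0.3354/(2π·0.0668) = 0.7992 m·K/W
  R'_conv,out = 1/(2πr h) = 1/(2π·0.0386·9.08) = 0.4541 m·K/W
ΣR = 0.008209 + 3.430×10^-5 + 6.238 + 0.7992 + 0.4541 = 7.500 m·K/W
Q' = ΔT/ΣR = (108 K − 299.4 K)/7.500 = -25.52 W/m
From the inner boundary to the aerogel blanket/cellular glass interface, ΣR_partial = 6.246 m·K/W.
T_interface = T_in − Q'·ΣR_partial = 108 K − (-25.52)(6.246) = 267.4 K

T = 267.4 K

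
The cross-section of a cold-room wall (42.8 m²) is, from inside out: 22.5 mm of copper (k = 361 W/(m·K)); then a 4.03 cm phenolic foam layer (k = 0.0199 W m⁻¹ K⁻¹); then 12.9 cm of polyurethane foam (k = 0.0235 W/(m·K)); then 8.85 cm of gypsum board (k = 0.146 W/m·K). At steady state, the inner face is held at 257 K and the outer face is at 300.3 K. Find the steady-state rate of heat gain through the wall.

Q = 228 W

Treat each layer as a resistance in series:
  R_copper = L/(kA) = 0.0225/(361·42.8) = 1.456×10^-6 K/W
  R_phenolic foam = L/(kA) = 0.0403/(0.0199·42.8) = 0.04732 K/W
  R_polyurethane foam = L/(kA) = 0.129/(0.0235·42.8) = 0.1283 K/W
  R_gypsum board = L/(kA) = 0.0885/(0.146·42.8) = 0.01416 K/W
ΣR = 1.456×10^-6 + 0.04732 + 0.1283 + 0.01416 = 0.1898 K/W
Q = ΔT/ΣR = (257 K − 300.3 K)/0.1898 = -228 W
(Negative Q ⇒ heat flows inward; heat gain = 228 W.)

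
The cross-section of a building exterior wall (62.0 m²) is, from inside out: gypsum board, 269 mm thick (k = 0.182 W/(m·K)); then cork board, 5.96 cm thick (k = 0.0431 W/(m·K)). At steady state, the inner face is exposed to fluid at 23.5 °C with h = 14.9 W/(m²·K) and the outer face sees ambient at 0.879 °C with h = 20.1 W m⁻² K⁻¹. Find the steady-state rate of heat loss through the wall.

Series thermal resistances, inner to outer:
  R_conv,in = 1/(hA) = 1/(14.9·62.0) = 0.001082 K/W
  R_gypsum board = L/(kA) = 0.269/(0.182·62.0) = 0.02384 K/W
  R_cork board = L/(kA) = 0.0596/(0.0431·62.0) = 0.02230 K/W
  R_conv,out = 1/(hA) = 1/(20.1·62.0) = 8.024×10^-4 K/W
ΣR = 0.001082 + 0.02384 + 0.02230 + 8.024×10^-4 = 0.04802 K/W
Q = ΔT/ΣR = (23.5 °C − 0.879 °C)/0.04802 = 471 W

Q = 471 W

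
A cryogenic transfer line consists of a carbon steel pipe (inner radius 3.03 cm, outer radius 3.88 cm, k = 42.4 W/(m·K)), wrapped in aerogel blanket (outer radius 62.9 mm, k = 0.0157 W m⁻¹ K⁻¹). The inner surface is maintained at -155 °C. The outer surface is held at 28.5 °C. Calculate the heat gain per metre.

Series thermal resistances, inner to outer:
  R'_carbon steel = ln(0.0388/0.0303)/(2πk) = 0.2473/(2π·42.4) = 9.282×10^-4 m·K/W
  R'_aerogel blanket = ln(0.0629/0.0388)/(2πk) = 0.4831/(2π·0.0157) = 4.898 m·K/W
ΣR = 9.282×10^-4 + 4.898 = 4.899 m·K/W
Q' = ΔT/ΣR = (-155 °C − 28.5 °C)/4.899 = -37.5 W/m
(Negative Q' ⇒ heat flows inward; heat gain = 37.5 W/m.)

Q' = 37.5 W/m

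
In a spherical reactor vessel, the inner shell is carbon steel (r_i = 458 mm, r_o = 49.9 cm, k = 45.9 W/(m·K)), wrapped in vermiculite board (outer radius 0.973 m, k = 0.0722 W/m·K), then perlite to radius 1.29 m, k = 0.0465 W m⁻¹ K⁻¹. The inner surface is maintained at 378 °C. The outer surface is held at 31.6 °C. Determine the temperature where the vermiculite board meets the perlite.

T = 131 °C

Treat each layer as a resistance in series:
  R_carbon steel = (1/0.458 − 1/0.499)/(4πk) = 0.1794/(4π·45.9) = 3.110×10^-4 K/W
  R_vermiculite board = (1/0.499 − 1/0.973)/(4πk) = 0.9763/(4π·0.0722) = 1.076 K/W
  R_perlite = (1/0.973 − 1/1.29)/(4πk) = 0.2526/(4π·0.0465) = 0.4322 K/W
ΣR = 3.110×10^-4 + 1.076 + 0.4322 = 1.509 K/W
Q = ΔT/ΣR = (378 °C − 31.6 °C)/1.509 = 229.6 W
From the inner boundary to the vermiculite board/perlite interface, ΣR_partial = 1.076 K/W.
T_interface = T_in − Q·ΣR_partial = 378 °C − (229.6)(1.076) = 131 °C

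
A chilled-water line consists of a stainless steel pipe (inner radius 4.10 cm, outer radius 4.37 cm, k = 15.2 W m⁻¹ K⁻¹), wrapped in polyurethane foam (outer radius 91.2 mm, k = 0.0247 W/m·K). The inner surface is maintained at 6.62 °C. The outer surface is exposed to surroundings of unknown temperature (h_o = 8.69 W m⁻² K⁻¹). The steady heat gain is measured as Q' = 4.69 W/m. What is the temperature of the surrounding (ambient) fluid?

T_out = 29.8 °C

Series resistances:
  R'_stainless steel = ln(0.0437/0.0410)/(2πk) = 0.06378/(2π·15.2) = 6.678×10^-4 m·K/W
  R'_polyurethane foam = ln(0.0912/0.0437)/(2πk) = 0.7357/(2π·0.0247) = 4.741 m·K/W
  R'_conv,out = 1/(2πr h) = 1/(2π·0.0912·8.69) = 0.2008 m·K/W
ΣR = 4.942 m·K/W
ΔT = Q'·ΣR = 4.69 × 4.942 = 23.18 K
Heat flows inward, so T_out = T_in + ΔT = 6.62 + 23.18 = 29.8 °C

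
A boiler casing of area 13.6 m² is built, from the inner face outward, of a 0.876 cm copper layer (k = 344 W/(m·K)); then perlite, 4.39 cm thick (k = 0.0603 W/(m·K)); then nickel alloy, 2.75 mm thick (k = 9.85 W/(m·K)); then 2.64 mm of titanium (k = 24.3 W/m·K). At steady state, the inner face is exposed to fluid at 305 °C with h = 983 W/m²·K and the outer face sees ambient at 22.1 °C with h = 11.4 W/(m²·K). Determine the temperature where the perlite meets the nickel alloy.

Series thermal resistances, inner to outer:
  R_conv,in = 1/(hA) = 1/(983·13.6) = 7.480×10^-5 K/W
  R_copper = L/(kA) = 0.00876/(344·13.6) = 1.872×10^-6 K/W
  R_perlite = L/(kA) = 0.0439/(0.0603·13.6) = 0.05353 K/W
  R_nickel alloy = L/(kA) = 0.00275/(9.85·13.6) = 2.053×10^-5 K/W
  R_titanium = L/(kA) = 0.00264/(24.3·13.6) = 7.988×10^-6 K/W
  R_conv,out = 1/(hA) = 1/(11.4·13.6) = 0.006450 K/W
ΣR = 7.480×10^-5 + 1.872×10^-6 + 0.05353 + 2.053×10^-5 + 7.988×10^-6 + 0.006450 = 0.06009 K/W
Q = ΔT/ΣR = (305 °C − 22.1 °C)/0.06009 = 4708 W
From the inner boundary to the perlite/nickel alloy interface, ΣR_partial = 0.05361 K/W.
T_interface = T_in − Q·ΣR_partial = 305 °C − (4708)(0.05361) = 52.6 °C

T = 52.6 °C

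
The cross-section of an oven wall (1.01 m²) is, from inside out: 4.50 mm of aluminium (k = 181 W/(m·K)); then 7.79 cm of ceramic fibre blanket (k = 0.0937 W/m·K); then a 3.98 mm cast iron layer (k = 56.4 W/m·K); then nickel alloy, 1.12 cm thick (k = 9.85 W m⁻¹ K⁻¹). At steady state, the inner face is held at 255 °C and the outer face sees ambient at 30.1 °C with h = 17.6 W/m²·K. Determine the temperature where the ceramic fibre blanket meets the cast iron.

T = 44.8 °C

Resistance network (inner→outer):
  R_aluminium = L/(kA) = 0.00450/(181·1.01) = 2.462×10^-5 K/W
  R_ceramic fibre blanket = L/(kA) = 0.0779/(0.0937·1.01) = 0.8231 K/W
  R_cast iron = L/(kA) = 0.00398/(56.4·1.01) = 6.987×10^-5 K/W
  R_nickel alloy = L/(kA) = 0.0112/(9.85·1.01) = 0.001126 K/W
  R_conv,out = 1/(hA) = 1/(17.6·1.01) = 0.05626 K/W
ΣR = 2.462×10^-5 + 0.8231 + 6.987×10^-5 + 0.001126 + 0.05626 = 0.8806 K/W
Q = ΔT/ΣR = (255 °C − 30.1 °C)/0.8806 = 255.4 W
From the inner boundary to the ceramic fibre blanket/cast iron interface, ΣR_partial = 0.8231 K/W.
T_interface = T_in − Q·ΣR_partial = 255 °C − (255.4)(0.8231) = 44.8 °C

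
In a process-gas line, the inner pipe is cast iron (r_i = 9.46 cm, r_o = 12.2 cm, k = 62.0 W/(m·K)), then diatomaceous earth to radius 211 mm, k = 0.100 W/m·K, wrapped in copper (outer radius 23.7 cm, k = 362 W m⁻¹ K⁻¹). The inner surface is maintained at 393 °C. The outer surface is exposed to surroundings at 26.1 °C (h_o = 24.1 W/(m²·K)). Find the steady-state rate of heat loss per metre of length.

Treat each layer as a resistance in series:
  R'_cast iron = ln(0.122/0.0946)/(2πk) = 0.2544/(2π·62.0) = 6.530×10^-4 m·K/W
  R'_diatomaceous earth = ln(0.211/0.122)/(2πk) = 0.5478/(2π·0.100) = 0.8719 m·K/W
  R'_copper = ln(0.237/0.211)/(2πk) = 0.1162/(2π·362) = 5.109×10^-5 m·K/W
  R'_conv,out = 1/(2πr h) = 1/(2π·0.237·24.1) = 0.02786 m·K/W
ΣR = 6.530×10^-4 + 0.8719 + 5.109×10^-5 + 0.02786 = 0.9005 m·K/W
Q' = ΔT/ΣR = (393 °C − 26.1 °C)/0.9005 = 407 W/m

Q' = 407 W/m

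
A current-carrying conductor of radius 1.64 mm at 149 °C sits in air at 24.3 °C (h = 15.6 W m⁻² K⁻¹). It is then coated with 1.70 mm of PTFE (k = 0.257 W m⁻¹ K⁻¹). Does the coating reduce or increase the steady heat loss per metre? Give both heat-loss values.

Critical radius for a cylinder: r_cr = k/h = 0.0165 m = 1.65 cm.
Outer radius after coating: r₂ = 0.00164 + 0.00170 = 0.00334 m.
Since r₁ < r_cr and r₂ ≤ r_cr, the coating moves toward the maximum at r_cr — heat loss rises.
Bare: R = 1/(2πr₁h) = 6.221 m·K/W; Q = 124.7/6.221 = 20.0 W/m.
Coated: R = R_cond + R_conv = 3.495 m·K/W; Q = 124.7/3.495 = 35.7 W/m.

increases: 20.0 → 35.7 W/m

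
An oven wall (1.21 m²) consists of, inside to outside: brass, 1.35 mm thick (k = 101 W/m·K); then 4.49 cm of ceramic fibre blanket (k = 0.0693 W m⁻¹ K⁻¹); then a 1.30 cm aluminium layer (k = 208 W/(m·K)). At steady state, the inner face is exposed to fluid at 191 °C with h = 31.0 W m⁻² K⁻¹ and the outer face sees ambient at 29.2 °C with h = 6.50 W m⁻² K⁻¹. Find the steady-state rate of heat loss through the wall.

Treat each layer as a resistance in series:
  R_conv,in = 1/(hA) = 1/(31.0·1.21) = 0.02666 K/W
  R_brass = L/(kA) = 0.00135/(101·1.21) = 1.105×10^-5 K/W
  R_ceramic fibre blanket = L/(kA) = 0.0449/(0.0693·1.21) = 0.5355 K/W
  R_aluminium = L/(kA) = 0.0130/(208·1.21) = 5.165×10^-5 K/W
  R_conv,out = 1/(hA) = 1/(6.50·1.21) = 0.1271 K/W
ΣR = 0.02666 + 1.105×10^-5 + 0.5355 + 5.165×10^-5 + 0.1271 = 0.6893 K/W
Q = ΔT/ΣR = (191 °C − 29.2 °C)/0.6893 = 235 W

Q = 235 W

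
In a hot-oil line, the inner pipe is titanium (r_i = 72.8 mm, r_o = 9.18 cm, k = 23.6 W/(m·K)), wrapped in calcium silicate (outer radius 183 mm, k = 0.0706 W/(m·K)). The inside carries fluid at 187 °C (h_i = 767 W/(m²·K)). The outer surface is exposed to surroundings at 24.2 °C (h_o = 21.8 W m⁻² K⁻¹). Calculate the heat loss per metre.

Q' = 102 W/m

Series thermal resistances, inner to outer:
  R'_conv,in = 1/(2πr h) = 1/(2π·0.0728·767) = 0.002850 m·K/W
  R'_titanium = ln(0.0918/0.0728)/(2πk) = 0.2319/(2π·23.6) = 0.001564 m·K/W
  R'_calcium silicate = ln(0.183/0.0918)/(2πk) = 0.6899/(2π·0.0706) = 1.555 m·K/W
  R'_conv,out = 1/(2πr h) = 1/(2π·0.183·21.8) = 0.03989 m·K/W
ΣR = 0.002850 + 0.001564 + 1.555 + 0.03989 = 1.599 m·K/W
Q' = ΔT/ΣR = (187 °C − 24.2 °C)/1.599 = 102 W/m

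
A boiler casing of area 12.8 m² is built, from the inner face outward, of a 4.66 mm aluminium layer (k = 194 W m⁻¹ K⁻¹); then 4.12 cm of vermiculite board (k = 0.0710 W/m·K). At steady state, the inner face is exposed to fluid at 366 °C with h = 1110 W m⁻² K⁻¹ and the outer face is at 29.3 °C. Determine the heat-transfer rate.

Q = 7420 W

Treat each layer as a resistance in series:
  R_conv,in = 1/(hA) = 1/(1110·12.8) = 7.038×10^-5 K/W
  R_aluminium = L/(kA) = 0.00466/(194·12.8) = 1.877×10^-6 K/W
  R_vermiculite board = L/(kA) = 0.0412/(0.0710·12.8) = 0.04533 K/W
ΣR = 7.038×10^-5 + 1.877×10^-6 + 0.04533 = 0.04540 K/W
Q = ΔT/ΣR = (366 °C − 29.3 °C)/0.04540 = 7420 W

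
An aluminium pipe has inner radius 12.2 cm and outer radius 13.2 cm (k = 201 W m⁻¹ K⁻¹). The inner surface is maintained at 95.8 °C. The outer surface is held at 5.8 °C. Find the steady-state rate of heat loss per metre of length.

Q' = 2πk·ΔT/ln(r₂/r₁) = 2π × 201 × 90 / ln(0.132/0.122) = 1.44×10^6 W/m

Q' = 1440 kW/m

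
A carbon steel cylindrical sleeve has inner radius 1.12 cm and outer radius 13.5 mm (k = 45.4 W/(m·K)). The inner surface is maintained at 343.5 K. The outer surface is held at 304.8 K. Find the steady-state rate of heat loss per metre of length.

Q' = 2πk·ΔT/ln(r₂/r₁) = 2π × 45.4 × 38.7 / ln(0.0135/0.0112) = 59100 W/m

Q' = 59.1 kW/m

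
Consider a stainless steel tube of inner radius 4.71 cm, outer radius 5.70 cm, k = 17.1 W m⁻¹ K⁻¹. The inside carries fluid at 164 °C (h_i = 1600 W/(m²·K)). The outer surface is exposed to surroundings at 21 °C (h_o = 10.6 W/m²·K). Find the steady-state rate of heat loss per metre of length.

Q' = 535 W/m

Series thermal resistances, inner to outer:
  R'_conv,in = 1/(2πr h) = 1/(2π·0.0471·1600) = 0.002112 m·K/W
  R'_stainless steel = ln(0.0570/0.0471)/(2πk) = 0.1908/(2π·17.1) = 0.001776 m·K/W
  R'_conv,out = 1/(2πr h) = 1/(2π·0.0570·10.6) = 0.2634 m·K/W
ΣR = 0.002112 + 0.001776 + 0.2634 = 0.2673 m·K/W
Q' = ΔT/ΣR = (164 °C − 21 °C)/0.2673 = 535 W/m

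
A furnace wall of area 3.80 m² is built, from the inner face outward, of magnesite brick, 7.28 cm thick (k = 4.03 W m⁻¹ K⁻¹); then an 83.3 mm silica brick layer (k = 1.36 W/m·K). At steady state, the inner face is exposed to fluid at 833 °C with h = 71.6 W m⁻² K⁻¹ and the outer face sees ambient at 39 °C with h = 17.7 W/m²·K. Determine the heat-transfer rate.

Q = 20.1 kW

Resistance network (inner→outer):
  R_conv,in = 1/(hA) = 1/(71.6·3.80) = 0.003675 K/W
  R_magnesite brick = L/(kA) = 0.0728/(4.03·3.80) = 0.004754 K/W
  R_silica brick = L/(kA) = 0.0833/(1.36·3.80) = 0.01612 K/W
  R_conv,out = 1/(hA) = 1/(17.7·3.80) = 0.01487 K/W
ΣR = 0.003675 + 0.004754 + 0.01612 + 0.01487 = 0.03942 K/W
Q = ΔT/ΣR = (833 °C − 39 °C)/0.03942 = 20100 W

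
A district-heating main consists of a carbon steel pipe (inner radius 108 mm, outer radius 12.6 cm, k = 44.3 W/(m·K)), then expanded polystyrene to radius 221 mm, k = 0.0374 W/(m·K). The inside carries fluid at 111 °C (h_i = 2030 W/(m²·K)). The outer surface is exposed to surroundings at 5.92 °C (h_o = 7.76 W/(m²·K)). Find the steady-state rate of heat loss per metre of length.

Q' = 42.3 W/m

Treat each layer as a resistance in series:
  R'_conv,in = 1/(2πr h) = 1/(2π·0.108·2030) = 7.259×10^-4 m·K/W
  R'_carbon steel = ln(0.126/0.108)/(2πk) = 0.1542/(2π·44.3) = 5.538×10^-4 m·K/W
  R'_expanded polystyrene = ln(0.221/0.126)/(2πk) = 0.5619/(2π·0.0374) = 2.391 m·K/W
  R'_conv,out = 1/(2πr h) = 1/(2π·0.221·7.76) = 0.09280 m·K/W
ΣR = 7.259×10^-4 + 5.538×10^-4 + 2.391 + 0.09280 = 2.485 m·K/W
Q' = ΔT/ΣR = (111 °C − 5.92 °C)/2.485 = 42.3 W/m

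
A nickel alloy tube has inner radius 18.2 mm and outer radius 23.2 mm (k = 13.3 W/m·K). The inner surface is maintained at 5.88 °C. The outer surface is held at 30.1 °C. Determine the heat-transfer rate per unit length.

Q' = 2πk·ΔT/ln(r₂/r₁) = 2π × 13.3 × 24.22 / ln(0.0232/0.0182) = 8340 W/m

Q' = 8.34 kW/m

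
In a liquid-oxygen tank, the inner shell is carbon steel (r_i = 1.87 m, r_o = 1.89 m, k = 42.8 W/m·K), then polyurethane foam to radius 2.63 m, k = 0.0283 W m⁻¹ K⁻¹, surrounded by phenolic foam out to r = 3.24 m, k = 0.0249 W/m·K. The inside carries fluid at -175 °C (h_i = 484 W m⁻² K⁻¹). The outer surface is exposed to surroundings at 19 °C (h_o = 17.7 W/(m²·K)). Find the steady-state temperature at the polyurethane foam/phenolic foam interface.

T = -49.6 °C

Treat each layer as a resistance in series:
  R_conv,in = 1/(4πr²h) = 1/(4π·1.87²·484) = 4.702×10^-5 K/W
  R_carbon steel = (1/1.87 − 1/1.89)/(4πk) = 0.005659/(4π·42.8) = 1.052×10^-5 K/W
  R_polyurethane foam = (1/1.89 − 1/2.63)/(4πk) = 0.1489/(4π·0.0283) = 0.4186 K/W
  R_phenolic foam = (1/2.63 − 1/3.24)/(4πk) = 0.07159/(4π·0.0249) = 0.2288 K/W
  R_conv,out = 1/(4πr²h) = 1/(4π·3.24²·17.7) = 4.283×10^-4 K/W
ΣR = 4.702×10^-5 + 1.052×10^-5 + 0.4186 + 0.2288 + 4.283×10^-4 = 0.6479 K/W
Q = ΔT/ΣR = (-175 °C − 19 °C)/0.6479 = -299.4 W
From the inner boundary to the polyurethane foam/phenolic foam interface, ΣR_partial = 0.4187 K/W.
T_interface = T_in − Q·ΣR_partial = -175 °C − (-299.4)(0.4187) = -49.6 °C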